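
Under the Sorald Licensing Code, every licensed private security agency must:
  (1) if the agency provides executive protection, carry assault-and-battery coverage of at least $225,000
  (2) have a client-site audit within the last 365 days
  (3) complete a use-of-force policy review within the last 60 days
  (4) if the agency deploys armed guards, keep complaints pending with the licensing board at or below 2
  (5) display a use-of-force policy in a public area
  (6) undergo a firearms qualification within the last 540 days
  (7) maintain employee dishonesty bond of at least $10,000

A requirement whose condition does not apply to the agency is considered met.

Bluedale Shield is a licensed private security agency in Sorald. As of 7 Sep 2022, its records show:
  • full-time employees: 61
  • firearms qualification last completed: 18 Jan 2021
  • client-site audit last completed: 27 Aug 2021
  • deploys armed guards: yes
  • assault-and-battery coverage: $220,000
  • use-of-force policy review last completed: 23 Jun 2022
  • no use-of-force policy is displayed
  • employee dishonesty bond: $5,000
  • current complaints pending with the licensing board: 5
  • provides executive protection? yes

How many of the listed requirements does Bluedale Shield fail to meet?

1. condition 'provides executive protection' holds; assault-and-battery coverage $220,000 < $225,000 → not met
2. client-site audit 376 days ago vs limit 365 → not met
3. use-of-force policy review 76 days ago vs limit 60 → not met
4. condition 'deploys armed guards' holds; complaints pending with the licensing board 5 > 2 → not met
5. use-of-force policy absent → not met
6. firearms qualification 597 days ago vs limit 540 → not met
7. employee dishonesty bond $5,000 < $10,000 → not met
Not met: 7 of 7

7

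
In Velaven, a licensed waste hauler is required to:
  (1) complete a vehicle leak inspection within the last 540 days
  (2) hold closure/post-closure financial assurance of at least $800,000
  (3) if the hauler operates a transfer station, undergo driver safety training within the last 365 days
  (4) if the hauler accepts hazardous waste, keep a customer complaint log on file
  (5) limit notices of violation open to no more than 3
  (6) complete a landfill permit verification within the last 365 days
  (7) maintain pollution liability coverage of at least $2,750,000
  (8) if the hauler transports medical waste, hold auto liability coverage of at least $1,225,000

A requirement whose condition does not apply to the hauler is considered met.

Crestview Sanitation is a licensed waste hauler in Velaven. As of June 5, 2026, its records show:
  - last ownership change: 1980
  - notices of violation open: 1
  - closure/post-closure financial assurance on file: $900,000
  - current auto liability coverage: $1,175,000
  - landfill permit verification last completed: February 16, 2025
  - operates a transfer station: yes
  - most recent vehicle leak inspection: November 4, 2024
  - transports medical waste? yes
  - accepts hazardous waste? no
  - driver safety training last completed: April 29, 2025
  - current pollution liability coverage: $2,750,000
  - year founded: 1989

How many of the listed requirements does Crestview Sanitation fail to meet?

1. vehicle leak inspection 578 days ago vs limit 540 → not met
2. closure/post-closure financial assurance $900,000 ≥ $800,000 → met
3. condition 'operates a transfer station' holds; driver safety training 402 days ago vs limit 365 → not met
4. condition 'accepts hazardous waste' does not hold → requirement n/a → met
5. notices of violation open 1 ≤ 3 → met
6. landfill permit verification 474 days ago vs limit 365 → not met
7. pollution liability coverage $2,750,000 ≥ $2,750,000 → met
8. condition 'transports medical waste' holds; auto liability coverage $1,175,000 < $1,225,000 → not met
Not met: 4 of 8

4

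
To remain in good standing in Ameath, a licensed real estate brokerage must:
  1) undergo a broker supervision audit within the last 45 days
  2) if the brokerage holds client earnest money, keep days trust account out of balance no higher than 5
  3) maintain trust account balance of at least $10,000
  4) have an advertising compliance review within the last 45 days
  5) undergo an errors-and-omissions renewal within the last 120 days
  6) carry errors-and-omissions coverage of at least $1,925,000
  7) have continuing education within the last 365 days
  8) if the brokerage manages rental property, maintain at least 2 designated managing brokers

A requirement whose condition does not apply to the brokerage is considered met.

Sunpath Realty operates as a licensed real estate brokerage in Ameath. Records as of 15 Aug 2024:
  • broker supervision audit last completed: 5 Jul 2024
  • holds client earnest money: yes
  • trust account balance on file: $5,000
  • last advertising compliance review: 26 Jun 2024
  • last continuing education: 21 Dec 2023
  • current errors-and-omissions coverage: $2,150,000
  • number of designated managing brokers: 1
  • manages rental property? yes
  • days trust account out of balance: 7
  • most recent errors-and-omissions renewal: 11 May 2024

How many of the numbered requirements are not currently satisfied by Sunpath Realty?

4

1. broker supervision audit 41 days ago vs limit 45 → met
2. condition 'holds client earnest money' holds; days trust account out of balance 7 > 5 → not met
3. trust account balance $5,000 < $10,000 → not met
4. advertising compliance review 50 days ago vs limit 45 → not met
5. errors-and-omissions renewal 96 days ago vs limit 120 → met
6. errors-and-omissions coverage $2,150,000 ≥ $1,925,000 → met
7. continuing education 238 days ago vs limit 365 → met
8. condition 'manages rental property' holds; designated managing brokers 1 < 2 → not met
Not met: 4 of 8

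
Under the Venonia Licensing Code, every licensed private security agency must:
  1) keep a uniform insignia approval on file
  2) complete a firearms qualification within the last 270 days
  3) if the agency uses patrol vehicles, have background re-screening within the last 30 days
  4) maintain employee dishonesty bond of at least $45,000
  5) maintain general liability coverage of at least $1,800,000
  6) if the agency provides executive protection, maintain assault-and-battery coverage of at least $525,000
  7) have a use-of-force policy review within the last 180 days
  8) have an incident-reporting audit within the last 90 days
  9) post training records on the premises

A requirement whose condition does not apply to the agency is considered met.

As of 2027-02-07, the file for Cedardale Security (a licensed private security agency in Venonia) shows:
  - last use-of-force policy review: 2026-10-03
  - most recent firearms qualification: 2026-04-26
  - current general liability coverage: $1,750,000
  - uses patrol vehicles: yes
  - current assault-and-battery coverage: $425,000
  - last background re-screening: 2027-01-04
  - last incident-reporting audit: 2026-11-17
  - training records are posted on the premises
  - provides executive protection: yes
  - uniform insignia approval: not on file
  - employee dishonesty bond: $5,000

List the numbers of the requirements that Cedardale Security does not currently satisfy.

1. uniform insignia approval absent → not met
2. firearms qualification 287 days ago vs limit 270 → not met
3. condition 'uses patrol vehicles' holds; background re-screening 34 days ago vs limit 30 → not met
4. employee dishonesty bond $5,000 < $45,000 → not met
5. general liability coverage $1,750,000 < $1,800,000 → not met
6. condition 'provides executive protection' holds; assault-and-battery coverage $425,000 < $525,000 → not met
7. use-of-force policy review 127 days ago vs limit 180 → met
8. incident-reporting audit 82 days ago vs limit 90 → met
9. training records present → met
Not met: 1, 2, 3, 4, 5, 6

1, 2, 3, 4, 5, 6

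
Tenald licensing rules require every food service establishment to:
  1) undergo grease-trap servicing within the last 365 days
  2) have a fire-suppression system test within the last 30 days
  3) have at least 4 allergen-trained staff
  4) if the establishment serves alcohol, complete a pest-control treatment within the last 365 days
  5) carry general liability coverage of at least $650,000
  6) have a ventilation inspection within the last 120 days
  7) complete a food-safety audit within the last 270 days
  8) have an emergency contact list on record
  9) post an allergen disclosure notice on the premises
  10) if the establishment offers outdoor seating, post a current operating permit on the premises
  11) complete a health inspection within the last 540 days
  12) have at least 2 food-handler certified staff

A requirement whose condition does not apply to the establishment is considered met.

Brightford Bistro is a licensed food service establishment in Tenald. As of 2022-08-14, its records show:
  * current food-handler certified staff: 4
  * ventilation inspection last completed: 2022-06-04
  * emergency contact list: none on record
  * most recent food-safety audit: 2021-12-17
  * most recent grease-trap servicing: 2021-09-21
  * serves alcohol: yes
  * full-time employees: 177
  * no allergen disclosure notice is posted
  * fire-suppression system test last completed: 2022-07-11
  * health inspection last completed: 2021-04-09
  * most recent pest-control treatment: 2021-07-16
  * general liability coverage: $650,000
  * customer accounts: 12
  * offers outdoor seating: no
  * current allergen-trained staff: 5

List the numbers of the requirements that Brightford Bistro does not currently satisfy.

1. grease-trap servicing 327 days ago vs limit 365 → met
2. fire-suppression system test 34 days ago vs limit 30 → not met
3. allergen-trained staff 5 ≥ 4 → met
4. condition 'serves alcohol' holds; pest-control treatment 394 days ago vs limit 365 → not met
5. general liability coverage $650,000 ≥ $650,000 → met
6. ventilation inspection 71 days ago vs limit 120 → met
7. food-safety audit 240 days ago vs limit 270 → met
8. emergency contact list absent → not met
9. allergen disclosure notice absent → not met
10. condition 'offers outdoor seating' does not hold → requirement n/a → met
11. health inspection 492 days ago vs limit 540 → met
12. food-handler certified staff 4 ≥ 2 → met
Not met: 2, 4, 8, 9

2, 4, 8, 9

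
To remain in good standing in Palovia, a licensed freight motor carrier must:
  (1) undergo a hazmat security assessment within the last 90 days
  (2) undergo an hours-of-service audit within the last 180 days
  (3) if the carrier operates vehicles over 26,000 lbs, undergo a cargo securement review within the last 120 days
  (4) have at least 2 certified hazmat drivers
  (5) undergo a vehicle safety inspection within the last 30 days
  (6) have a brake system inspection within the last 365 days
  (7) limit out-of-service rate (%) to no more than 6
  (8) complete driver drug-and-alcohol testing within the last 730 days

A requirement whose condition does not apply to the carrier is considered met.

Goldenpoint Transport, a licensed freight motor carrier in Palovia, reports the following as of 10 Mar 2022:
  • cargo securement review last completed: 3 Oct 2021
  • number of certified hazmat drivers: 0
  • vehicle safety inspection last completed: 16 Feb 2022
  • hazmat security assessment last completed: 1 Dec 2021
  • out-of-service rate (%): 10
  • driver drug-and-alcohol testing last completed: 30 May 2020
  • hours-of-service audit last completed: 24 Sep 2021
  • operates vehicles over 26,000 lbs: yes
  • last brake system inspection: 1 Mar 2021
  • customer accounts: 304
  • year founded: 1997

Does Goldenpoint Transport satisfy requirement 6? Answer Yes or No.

No

6. brake system inspection 374 days ago vs limit 365 → not met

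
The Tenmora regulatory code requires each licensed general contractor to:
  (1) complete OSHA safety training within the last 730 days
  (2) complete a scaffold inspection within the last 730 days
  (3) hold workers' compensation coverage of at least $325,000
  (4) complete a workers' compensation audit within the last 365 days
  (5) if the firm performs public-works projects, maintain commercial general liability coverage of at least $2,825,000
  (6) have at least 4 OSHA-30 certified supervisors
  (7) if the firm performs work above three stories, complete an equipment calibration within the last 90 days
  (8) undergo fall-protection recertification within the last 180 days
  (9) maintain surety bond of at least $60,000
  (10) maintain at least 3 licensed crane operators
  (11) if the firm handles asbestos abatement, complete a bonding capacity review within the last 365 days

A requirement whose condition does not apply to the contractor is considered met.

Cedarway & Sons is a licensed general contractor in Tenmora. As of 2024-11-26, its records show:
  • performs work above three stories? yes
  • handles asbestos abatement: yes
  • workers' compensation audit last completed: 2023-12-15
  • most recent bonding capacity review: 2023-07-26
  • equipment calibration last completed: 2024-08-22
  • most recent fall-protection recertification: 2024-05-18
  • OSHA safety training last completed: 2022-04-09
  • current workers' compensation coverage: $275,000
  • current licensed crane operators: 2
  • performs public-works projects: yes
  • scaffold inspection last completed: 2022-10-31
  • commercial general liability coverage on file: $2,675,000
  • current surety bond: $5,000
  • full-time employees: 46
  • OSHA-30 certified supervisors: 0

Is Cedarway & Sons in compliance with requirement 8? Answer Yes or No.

No

8. fall-protection recertification 192 days ago vs limit 180 → not met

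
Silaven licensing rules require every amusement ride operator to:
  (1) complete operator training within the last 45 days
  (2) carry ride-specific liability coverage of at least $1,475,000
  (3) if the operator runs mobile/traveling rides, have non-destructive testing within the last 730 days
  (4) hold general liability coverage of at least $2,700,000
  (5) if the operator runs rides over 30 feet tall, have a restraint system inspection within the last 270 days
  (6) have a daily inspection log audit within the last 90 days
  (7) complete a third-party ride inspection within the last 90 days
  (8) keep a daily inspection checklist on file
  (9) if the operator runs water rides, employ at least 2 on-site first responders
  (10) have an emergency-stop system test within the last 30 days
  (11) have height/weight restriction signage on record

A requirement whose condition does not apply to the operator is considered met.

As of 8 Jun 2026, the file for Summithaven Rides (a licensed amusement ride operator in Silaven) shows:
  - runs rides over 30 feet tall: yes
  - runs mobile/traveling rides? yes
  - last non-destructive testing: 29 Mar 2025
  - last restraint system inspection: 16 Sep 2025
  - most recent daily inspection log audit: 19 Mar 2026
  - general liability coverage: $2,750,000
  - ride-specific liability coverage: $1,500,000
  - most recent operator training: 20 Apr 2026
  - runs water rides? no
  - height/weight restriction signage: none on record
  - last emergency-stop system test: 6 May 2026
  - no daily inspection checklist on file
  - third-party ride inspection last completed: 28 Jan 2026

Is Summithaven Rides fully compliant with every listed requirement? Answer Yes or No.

1. operator training 49 days ago vs limit 45 → not met
2. ride-specific liability coverage $1,500,000 ≥ $1,475,000 → met
3. condition 'runs mobile/traveling rides' holds; non-destructive testing 436 days ago vs limit 730 → met
4. general liability coverage $2,750,000 ≥ $2,700,000 → met
5. condition 'runs rides over 30 feet tall' holds; restraint system inspection 265 days ago vs limit 270 → met
6. daily inspection log audit 81 days ago vs limit 90 → met
7. third-party ride inspection 131 days ago vs limit 90 → not met
8. daily inspection checklist absent → not met
9. condition 'runs water rides' does not hold → requirement n/a → met
10. emergency-stop system test 33 days ago vs limit 30 → not met
11. height/weight restriction signage absent → not met
Not met: 1, 7, 8, 10, 11

No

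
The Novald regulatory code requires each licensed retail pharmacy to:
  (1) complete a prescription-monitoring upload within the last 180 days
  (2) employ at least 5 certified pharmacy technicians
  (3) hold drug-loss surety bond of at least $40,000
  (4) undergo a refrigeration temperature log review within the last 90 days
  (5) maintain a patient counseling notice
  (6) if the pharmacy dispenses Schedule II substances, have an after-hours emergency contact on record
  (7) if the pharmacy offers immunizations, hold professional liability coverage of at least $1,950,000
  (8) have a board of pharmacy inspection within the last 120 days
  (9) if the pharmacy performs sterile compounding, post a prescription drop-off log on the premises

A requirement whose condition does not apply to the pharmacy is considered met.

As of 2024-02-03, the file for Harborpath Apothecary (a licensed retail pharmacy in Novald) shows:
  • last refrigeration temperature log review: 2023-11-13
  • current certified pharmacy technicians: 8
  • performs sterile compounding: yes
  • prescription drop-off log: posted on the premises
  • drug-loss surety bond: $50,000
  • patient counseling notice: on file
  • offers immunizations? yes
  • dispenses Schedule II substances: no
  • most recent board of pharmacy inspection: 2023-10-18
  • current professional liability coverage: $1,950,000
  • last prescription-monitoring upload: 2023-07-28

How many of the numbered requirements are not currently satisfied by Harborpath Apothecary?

1. prescription-monitoring upload 190 days ago vs limit 180 → not met
2. certified pharmacy technicians 8 ≥ 5 → met
3. drug-loss surety bond $50,000 ≥ $40,000 → met
4. refrigeration temperature log review 82 days ago vs limit 90 → met
5. patient counseling notice present → met
6. condition 'dispenses Schedule II substances' does not hold → requirement n/a → met
7. condition 'offers immunizations' holds; professional liability coverage $1,950,000 ≥ $1,950,000 → met
8. board of pharmacy inspection 108 days ago vs limit 120 → met
9. condition 'performs sterile compounding' holds; prescription drop-off log present → met
Not met: 1 of 9

1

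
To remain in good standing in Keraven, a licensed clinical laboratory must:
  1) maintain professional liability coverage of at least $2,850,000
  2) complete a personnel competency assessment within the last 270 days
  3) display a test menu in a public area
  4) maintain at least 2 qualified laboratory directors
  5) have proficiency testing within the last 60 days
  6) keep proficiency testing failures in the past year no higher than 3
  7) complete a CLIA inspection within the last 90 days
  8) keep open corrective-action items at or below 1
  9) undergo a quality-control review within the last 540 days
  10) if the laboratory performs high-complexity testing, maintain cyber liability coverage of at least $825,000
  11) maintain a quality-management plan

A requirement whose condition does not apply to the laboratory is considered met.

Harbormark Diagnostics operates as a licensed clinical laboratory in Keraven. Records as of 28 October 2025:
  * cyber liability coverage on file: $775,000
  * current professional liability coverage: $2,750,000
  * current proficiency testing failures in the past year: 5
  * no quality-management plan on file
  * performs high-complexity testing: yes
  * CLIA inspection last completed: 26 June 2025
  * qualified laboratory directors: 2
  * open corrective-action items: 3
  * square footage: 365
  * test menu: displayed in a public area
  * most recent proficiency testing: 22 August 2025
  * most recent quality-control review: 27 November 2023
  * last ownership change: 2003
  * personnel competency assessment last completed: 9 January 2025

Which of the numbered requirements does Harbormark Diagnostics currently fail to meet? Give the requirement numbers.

1, 2, 5, 6, 7, 8, 9, 10, 11

1. professional liability coverage $2,750,000 < $2,850,000 → not met
2. personnel competency assessment 292 days ago vs limit 270 → not met
3. test menu present → met
4. qualified laboratory directors 2 ≥ 2 → met
5. proficiency testing 67 days ago vs limit 60 → not met
6. proficiency testing failures in the past year 5 > 3 → not met
7. CLIA inspection 124 days ago vs limit 90 → not met
8. open corrective-action items 3 > 1 → not met
9. quality-control review 701 days ago vs limit 540 → not met
10. condition 'performs high-complexity testing' holds; cyber liability coverage $775,000 < $825,000 → not met
11. quality-management plan absent → not met
Not met: 1, 2, 5, 6, 7, 8, 9, 10, 11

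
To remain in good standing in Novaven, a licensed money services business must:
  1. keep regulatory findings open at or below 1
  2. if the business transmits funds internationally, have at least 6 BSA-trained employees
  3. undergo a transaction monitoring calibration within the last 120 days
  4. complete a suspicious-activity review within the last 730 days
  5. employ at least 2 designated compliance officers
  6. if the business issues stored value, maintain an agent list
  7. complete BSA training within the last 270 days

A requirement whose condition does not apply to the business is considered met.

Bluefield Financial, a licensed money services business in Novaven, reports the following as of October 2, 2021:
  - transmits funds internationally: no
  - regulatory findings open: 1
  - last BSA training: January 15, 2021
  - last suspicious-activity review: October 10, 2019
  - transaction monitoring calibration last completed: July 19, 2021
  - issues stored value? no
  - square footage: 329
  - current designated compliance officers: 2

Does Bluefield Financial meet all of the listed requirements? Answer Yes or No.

1. regulatory findings open 1 ≤ 1 → met
2. condition 'transmits funds internationally' does not hold → requirement n/a → met
3. transaction monitoring calibration 75 days ago vs limit 120 → met
4. suspicious-activity review 723 days ago vs limit 730 → met
5. designated compliance officers 2 ≥ 2 → met
6. condition 'issues stored value' does not hold → requirement n/a → met
7. BSA training 260 days ago vs limit 270 → met
All met.

Yes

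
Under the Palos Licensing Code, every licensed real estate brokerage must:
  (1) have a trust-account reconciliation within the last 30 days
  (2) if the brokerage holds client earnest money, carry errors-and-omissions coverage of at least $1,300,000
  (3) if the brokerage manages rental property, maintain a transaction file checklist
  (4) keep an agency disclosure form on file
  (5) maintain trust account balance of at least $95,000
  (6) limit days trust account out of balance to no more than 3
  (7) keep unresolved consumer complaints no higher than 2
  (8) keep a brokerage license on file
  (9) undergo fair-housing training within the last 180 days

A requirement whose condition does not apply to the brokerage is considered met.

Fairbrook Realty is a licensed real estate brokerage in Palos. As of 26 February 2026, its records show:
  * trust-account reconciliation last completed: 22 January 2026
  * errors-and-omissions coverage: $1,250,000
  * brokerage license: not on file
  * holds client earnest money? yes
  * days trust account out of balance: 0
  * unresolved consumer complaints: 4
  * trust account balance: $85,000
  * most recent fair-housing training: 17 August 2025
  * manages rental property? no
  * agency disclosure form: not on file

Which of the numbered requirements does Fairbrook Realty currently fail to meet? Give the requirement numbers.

1. trust-account reconciliation 35 days ago vs limit 30 → not met
2. condition 'holds client earnest money' holds; errors-and-omissions coverage $1,250,000 < $1,300,000 → not met
3. condition 'manages rental property' does not hold → requirement n/a → met
4. agency disclosure form absent → not met
5. trust account balance $85,000 < $95,000 → not met
6. days trust account out of balance 0 ≤ 3 → met
7. unresolved consumer complaints 4 > 2 → not met
8. brokerage license absent → not met
9. fair-housing training 193 days ago vs limit 180 → not met
Not met: 1, 2, 4, 5, 7, 8, 9

1, 2, 4, 5, 7, 8, 9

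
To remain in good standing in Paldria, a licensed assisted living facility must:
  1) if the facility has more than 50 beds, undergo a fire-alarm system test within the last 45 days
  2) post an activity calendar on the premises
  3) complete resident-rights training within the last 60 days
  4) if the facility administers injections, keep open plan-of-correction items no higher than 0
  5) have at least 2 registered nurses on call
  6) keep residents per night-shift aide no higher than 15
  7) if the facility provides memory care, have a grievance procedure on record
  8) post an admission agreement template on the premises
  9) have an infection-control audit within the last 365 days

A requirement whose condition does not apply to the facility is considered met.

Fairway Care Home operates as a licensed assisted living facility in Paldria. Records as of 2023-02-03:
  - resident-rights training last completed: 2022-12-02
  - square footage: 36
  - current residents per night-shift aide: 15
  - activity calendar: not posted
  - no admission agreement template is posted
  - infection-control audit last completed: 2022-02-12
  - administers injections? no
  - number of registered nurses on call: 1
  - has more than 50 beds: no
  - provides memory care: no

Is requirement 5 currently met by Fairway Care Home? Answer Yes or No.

5. registered nurses on call 1 < 2 → not met

No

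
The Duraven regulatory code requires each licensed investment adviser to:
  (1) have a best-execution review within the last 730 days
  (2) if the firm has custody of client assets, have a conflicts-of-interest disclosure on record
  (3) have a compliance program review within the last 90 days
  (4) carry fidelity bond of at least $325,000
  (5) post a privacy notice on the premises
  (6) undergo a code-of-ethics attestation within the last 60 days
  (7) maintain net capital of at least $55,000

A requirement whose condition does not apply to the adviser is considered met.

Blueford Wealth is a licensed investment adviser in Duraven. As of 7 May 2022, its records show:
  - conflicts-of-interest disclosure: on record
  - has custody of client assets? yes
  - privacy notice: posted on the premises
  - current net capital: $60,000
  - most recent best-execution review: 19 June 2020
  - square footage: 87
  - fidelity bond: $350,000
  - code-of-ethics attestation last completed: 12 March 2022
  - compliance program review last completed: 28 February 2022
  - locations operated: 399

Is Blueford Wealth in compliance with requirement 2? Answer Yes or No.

Yes

2. condition 'has custody of client assets' holds; conflicts-of-interest disclosure present → met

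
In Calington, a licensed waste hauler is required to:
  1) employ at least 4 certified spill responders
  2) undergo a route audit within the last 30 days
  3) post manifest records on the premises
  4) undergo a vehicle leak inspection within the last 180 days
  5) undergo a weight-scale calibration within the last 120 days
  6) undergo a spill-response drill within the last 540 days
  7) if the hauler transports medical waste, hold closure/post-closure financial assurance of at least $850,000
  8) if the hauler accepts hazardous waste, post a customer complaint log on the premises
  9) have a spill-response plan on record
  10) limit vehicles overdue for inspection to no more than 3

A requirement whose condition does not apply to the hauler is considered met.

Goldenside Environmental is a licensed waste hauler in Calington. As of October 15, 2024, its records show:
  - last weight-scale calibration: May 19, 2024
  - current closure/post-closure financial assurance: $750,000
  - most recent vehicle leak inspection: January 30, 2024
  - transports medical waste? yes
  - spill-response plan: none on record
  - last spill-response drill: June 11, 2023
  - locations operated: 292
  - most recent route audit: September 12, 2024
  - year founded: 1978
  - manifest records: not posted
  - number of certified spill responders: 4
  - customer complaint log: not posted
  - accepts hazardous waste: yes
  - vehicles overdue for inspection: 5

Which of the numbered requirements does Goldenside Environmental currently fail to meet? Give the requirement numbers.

2, 3, 4, 5, 7, 8, 9, 10

1. certified spill responders 4 ≥ 4 → met
2. route audit 33 days ago vs limit 30 → not met
3. manifest records absent → not met
4. vehicle leak inspection 259 days ago vs limit 180 → not met
5. weight-scale calibration 149 days ago vs limit 120 → not met
6. spill-response drill 492 days ago vs limit 540 → met
7. condition 'transports medical waste' holds; closure/post-closure financial assurance $750,000 < $850,000 → not met
8. condition 'accepts hazardous waste' holds; customer complaint log absent → not met
9. spill-response plan absent → not met
10. vehicles overdue for inspection 5 > 3 → not met
Not met: 2, 3, 4, 5, 7, 8, 9, 10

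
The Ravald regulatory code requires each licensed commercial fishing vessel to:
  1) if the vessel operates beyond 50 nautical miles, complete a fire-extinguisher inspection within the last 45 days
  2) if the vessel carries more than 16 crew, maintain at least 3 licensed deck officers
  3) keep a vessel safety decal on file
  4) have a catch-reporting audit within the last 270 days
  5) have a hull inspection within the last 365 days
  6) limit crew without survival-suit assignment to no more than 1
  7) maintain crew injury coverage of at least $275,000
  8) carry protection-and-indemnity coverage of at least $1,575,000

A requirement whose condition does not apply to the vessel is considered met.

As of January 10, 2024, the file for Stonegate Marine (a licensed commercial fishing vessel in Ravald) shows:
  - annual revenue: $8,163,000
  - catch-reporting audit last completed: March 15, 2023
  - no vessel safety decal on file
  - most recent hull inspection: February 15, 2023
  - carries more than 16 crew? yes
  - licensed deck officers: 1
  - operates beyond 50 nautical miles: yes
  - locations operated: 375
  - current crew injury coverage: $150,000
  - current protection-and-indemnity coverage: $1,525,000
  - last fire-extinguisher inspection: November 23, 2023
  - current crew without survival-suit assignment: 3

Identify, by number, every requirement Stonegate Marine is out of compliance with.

1. condition 'operates beyond 50 nautical miles' holds; fire-extinguisher inspection 48 days ago vs limit 45 → not met
2. condition 'carries more than 16 crew' holds; licensed deck officers 1 < 3 → not met
3. vessel safety decal absent → not met
4. catch-reporting audit 301 days ago vs limit 270 → not met
5. hull inspection 329 days ago vs limit 365 → met
6. crew without survival-suit assignment 3 > 1 → not met
7. crew injury coverage $150,000 < $275,000 → not met
8. protection-and-indemnity coverage $1,525,000 < $1,575,000 → not met
Not met: 1, 2, 3, 4, 6, 7, 8

1, 2, 3, 4, 6, 7, 8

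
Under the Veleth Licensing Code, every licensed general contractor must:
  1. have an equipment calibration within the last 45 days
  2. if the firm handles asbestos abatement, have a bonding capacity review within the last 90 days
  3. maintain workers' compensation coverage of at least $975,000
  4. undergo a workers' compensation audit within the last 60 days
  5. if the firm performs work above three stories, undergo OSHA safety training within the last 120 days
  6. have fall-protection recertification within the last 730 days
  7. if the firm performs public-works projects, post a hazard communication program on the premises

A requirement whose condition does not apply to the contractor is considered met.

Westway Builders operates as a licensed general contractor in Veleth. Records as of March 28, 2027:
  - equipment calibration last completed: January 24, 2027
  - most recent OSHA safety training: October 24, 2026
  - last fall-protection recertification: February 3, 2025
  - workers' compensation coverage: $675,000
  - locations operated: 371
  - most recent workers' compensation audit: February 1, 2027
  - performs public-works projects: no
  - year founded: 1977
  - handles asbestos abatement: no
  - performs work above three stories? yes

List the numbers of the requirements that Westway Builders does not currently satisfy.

1, 3, 5, 6

1. equipment calibration 63 days ago vs limit 45 → not met
2. condition 'handles asbestos abatement' does not hold → requirement n/a → met
3. workers' compensation coverage $675,000 < $975,000 → not met
4. workers' compensation audit 55 days ago vs limit 60 → met
5. condition 'performs work above three stories' holds; OSHA safety training 155 days ago vs limit 120 → not met
6. fall-protection recertification 783 days ago vs limit 730 → not met
7. condition 'performs public-works projects' does not hold → requirement n/a → met
Not met: 1, 3, 5, 6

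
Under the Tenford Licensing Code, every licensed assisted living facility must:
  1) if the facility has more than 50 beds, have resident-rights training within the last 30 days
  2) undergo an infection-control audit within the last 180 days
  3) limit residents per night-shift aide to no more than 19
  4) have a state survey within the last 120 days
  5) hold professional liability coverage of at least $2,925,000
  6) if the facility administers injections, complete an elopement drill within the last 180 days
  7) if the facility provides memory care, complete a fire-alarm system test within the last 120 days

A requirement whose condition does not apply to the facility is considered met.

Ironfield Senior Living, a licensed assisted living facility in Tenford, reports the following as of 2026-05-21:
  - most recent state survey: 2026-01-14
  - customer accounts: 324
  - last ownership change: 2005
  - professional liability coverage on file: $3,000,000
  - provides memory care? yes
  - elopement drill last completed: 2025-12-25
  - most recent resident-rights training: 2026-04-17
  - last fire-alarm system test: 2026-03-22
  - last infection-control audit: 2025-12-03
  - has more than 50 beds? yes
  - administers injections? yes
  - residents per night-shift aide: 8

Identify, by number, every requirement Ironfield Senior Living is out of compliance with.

1, 4

1. condition 'has more than 50 beds' holds; resident-rights training 34 days ago vs limit 30 → not met
2. infection-control audit 169 days ago vs limit 180 → met
3. residents per night-shift aide 8 ≤ 19 → met
4. state survey 127 days ago vs limit 120 → not met
5. professional liability coverage $3,000,000 ≥ $2,925,000 → met
6. condition 'administers injections' holds; elopement drill 147 days ago vs limit 180 → met
7. condition 'provides memory care' holds; fire-alarm system test 60 days ago vs limit 120 → met
Not met: 1, 4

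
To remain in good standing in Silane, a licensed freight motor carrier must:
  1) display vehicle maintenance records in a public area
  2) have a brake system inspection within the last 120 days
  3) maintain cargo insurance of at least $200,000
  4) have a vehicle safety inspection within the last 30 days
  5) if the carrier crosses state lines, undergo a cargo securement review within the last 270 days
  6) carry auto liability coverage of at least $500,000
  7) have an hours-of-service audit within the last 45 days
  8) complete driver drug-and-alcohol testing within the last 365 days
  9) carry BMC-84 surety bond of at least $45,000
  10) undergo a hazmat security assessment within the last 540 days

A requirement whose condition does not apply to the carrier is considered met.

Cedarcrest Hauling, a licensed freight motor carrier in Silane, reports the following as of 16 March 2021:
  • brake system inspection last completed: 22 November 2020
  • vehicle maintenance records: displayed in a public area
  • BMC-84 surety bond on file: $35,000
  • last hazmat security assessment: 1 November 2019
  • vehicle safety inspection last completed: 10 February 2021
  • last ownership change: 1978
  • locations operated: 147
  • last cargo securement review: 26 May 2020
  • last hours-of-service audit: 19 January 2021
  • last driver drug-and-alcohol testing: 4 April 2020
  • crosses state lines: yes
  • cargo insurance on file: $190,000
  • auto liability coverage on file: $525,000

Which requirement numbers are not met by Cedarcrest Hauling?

3, 4, 5, 7, 9

1. vehicle maintenance records present → met
2. brake system inspection 114 days ago vs limit 120 → met
3. cargo insurance $190,000 < $200,000 → not met
4. vehicle safety inspection 34 days ago vs limit 30 → not met
5. condition 'crosses state lines' holds; cargo securement review 294 days ago vs limit 270 → not met
6. auto liability coverage $525,000 ≥ $500,000 → met
7. hours-of-service audit 56 days ago vs limit 45 → not met
8. driver drug-and-alcohol testing 346 days ago vs limit 365 → met
9. BMC-84 surety bond $35,000 < $45,000 → not met
10. hazmat security assessment 501 days ago vs limit 540 → met
Not met: 3, 4, 5, 7, 9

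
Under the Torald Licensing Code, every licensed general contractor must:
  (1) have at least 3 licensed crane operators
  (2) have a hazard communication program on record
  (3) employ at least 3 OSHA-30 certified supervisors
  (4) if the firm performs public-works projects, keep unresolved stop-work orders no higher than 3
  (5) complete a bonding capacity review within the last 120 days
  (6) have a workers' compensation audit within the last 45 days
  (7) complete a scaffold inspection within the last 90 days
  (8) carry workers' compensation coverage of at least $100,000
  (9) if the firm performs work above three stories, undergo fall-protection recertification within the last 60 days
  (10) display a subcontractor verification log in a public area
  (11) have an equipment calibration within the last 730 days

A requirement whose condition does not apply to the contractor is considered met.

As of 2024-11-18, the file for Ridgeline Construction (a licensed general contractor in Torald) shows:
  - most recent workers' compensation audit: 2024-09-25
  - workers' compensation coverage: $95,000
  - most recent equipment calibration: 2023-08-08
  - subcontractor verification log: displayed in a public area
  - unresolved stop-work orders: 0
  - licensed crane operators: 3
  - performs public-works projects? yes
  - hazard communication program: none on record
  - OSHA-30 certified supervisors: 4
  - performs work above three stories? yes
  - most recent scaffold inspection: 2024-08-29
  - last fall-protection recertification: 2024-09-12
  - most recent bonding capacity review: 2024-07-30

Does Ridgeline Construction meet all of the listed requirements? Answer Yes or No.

1. licensed crane operators 3 ≥ 3 → met
2. hazard communication program absent → not met
3. OSHA-30 certified supervisors 4 ≥ 3 → met
4. condition 'performs public-works projects' holds; unresolved stop-work orders 0 ≤ 3 → met
5. bonding capacity review 111 days ago vs limit 120 → met
6. workers' compensation audit 54 days ago vs limit 45 → not met
7. scaffold inspection 81 days ago vs limit 90 → met
8. workers' compensation coverage $95,000 < $100,000 → not met
9. condition 'performs work above three stories' holds; fall-protection recertification 67 days ago vs limit 60 → not met
10. subcontractor verification log present → met
11. equipment calibration 468 days ago vs limit 730 → met
Not met: 2, 6, 8, 9

No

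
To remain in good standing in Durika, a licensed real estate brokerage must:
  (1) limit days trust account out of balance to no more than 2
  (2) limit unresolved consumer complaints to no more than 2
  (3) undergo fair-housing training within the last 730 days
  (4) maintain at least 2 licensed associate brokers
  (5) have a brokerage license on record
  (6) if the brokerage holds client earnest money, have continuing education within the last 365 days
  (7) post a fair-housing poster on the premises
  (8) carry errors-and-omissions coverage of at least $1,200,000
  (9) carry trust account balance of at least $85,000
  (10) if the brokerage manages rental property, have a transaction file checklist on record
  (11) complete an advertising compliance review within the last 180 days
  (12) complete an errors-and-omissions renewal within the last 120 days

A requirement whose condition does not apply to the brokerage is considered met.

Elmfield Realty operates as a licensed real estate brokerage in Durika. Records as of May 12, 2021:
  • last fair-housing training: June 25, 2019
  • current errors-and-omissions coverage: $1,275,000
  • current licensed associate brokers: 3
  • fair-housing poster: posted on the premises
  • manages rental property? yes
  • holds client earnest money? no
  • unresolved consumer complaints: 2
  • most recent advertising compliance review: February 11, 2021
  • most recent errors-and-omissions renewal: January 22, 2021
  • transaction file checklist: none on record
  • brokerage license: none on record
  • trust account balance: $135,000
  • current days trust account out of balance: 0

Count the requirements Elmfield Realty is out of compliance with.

2

1. days trust account out of balance 0 ≤ 2 → met
2. unresolved consumer complaints 2 ≤ 2 → met
3. fair-housing training 687 days ago vs limit 730 → met
4. licensed associate brokers 3 ≥ 2 → met
5. brokerage license absent → not met
6. condition 'holds client earnest money' does not hold → requirement n/a → met
7. fair-housing poster present → met
8. errors-and-omissions coverage $1,275,000 ≥ $1,200,000 → met
9. trust account balance $135,000 ≥ $85,000 → met
10. condition 'manages rental property' holds; transaction file checklist absent → not met
11. advertising compliance review 90 days ago vs limit 180 → met
12. errors-and-omissions renewal 110 days ago vs limit 120 → met
Not met: 2 of 12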